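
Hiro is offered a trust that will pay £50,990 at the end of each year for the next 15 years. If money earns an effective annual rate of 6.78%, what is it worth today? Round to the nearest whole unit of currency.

Annuity factor a(15|0.0678) = 9.235836; PV = 50990 × 9.235836 = 470,935.2996

£470,935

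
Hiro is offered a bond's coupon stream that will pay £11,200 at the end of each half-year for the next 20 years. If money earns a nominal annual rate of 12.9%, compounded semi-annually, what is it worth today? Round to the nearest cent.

£159,392.86

Periodic rate i = 0.129/2 = 0.0645; n = 20 × 2 = 40 periods.
PV = PMT · [1 − (1+i)^(−n)] / i = 11200 · 14.231505 = 159,392.8592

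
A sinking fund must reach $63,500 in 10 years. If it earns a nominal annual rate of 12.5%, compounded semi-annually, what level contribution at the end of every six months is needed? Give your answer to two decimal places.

$1,680.35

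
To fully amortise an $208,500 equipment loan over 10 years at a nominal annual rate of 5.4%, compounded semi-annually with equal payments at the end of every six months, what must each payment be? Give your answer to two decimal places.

i = 0.054/2 = 0.027 per half-year; n = 10·2 = 20.
PMT = 208500 / ( [1 − (1+0.027)^(−20)] / 0.027 ) = 208500 / 15.298648 = 13,628.6556

$13,628.66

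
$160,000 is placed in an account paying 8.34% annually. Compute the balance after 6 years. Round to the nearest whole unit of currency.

FV = 160,000 × (1 + 0.0834)^6 = 258,733.6827

$258,734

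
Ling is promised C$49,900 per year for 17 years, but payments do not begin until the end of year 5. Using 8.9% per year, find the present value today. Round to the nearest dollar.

Value one period before first payment (t=4): 49900 × [1 − (1+0.089)^(−17)] / 0.089 = 49900 × 8.598798 = 429,080.0073
Discount back 4 years: 429,080.0073 × (1+0.089)^(−4) = 429,080.0073 × 0.711031 = 305,089.1482

C$305,089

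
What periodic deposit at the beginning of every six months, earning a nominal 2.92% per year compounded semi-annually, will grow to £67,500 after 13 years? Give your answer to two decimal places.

£2,122.20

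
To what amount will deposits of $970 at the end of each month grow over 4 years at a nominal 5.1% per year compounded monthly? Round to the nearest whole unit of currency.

With 12 periods per year: i = 0.00425, n = 48.
Accumulation factor s(48|0.00425) = 53.121922; FV = 970 × 53.121922 = 51,528.2645

$51,528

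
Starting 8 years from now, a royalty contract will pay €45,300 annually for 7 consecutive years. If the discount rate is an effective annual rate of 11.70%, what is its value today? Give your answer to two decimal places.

PV at t=7 (ordinary 7-year annuity): 45300 × a(7|0.117) = 45300 × 4.607501 = 208,719.7996
Discount back 7 years: 208,719.7996 × (1+0.117)^(−7) = 208,719.7996 × 0.460922 = 96,203.6251

€96,203.63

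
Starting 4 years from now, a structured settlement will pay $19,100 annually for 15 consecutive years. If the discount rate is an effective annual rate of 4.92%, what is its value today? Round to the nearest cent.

PV at t=3 (ordinary 15-year annuity): 19100 × a(15|0.0492) = 19100 × 10.436014 = 199,327.8760
Discount back 3 years: 199,327.8760 × (1+0.0492)^(−3) = 199,327.8760 × 0.865815 = 172,581.0843

$172,581.08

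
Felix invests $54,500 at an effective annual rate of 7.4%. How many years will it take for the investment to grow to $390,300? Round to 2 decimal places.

27.58 years

(1+i)^n = 390300/54500 = 7.16147, so n = ln 7.16147 / ln 1.074 = 27.5769 years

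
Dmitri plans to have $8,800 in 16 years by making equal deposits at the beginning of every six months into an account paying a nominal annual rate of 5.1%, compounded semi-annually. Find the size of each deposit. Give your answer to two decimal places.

Periodic rate i = 0.051/2 = 0.0255; n = 16 × 2 = 32 periods.
PMT = 8800 / ( [(1+0.0255)^32 − 1] / 0.0255 × (1+i) ) = 8800 / 49.803847 = 176.6932

$176.69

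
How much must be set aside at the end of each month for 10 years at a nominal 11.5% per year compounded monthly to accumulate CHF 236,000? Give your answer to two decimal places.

Periodic rate i = 0.115/12 = 0.00958333; n = 10 × 12 = 120 periods.
FV-annuity factor = 223.403228; PMT = 236000 / 223.403228 = 1,056.3858

CHF 1,056.39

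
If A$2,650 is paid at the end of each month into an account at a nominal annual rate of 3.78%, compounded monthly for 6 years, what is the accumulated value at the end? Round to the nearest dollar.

Periodic rate i = 0.0378/12 = 0.00315; n = 6 × 12 = 72 periods.
FV = PMT · [(1+i)^n − 1] / i = 2650 · 80.676761 = 213,793.4170

A$213,793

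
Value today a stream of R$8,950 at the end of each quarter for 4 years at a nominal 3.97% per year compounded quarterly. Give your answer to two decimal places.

R$131,806.08

i = 0.0397/4 = 0.009925 per quarter; n = 4·4 = 16.
Annuity factor a(16|0.009925) = 14.726937; PV = 8950 × 14.726937 = 131,806.0819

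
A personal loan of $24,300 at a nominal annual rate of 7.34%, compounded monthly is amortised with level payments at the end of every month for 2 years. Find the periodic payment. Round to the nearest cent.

$1,091.72

Periodic rate i = 0.0734/12 = 0.00611667; n = 2 × 12 = 24 periods.
Annuity-PV factor = 22.258393; PMT = 24300 / 22.258393 = 1,091.7230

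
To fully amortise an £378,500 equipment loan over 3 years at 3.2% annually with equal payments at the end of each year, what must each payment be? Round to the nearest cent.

£134,326.10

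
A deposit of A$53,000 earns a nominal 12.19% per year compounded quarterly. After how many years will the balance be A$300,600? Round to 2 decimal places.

Periodic rate i = 0.1219/4 = 0.030475.
n = ln(300600/53000) / ln(1+0.030475) = ln(5.67170) / 0.030020 = 57.8113 quarters
= 57.8113/4 years

14.45 years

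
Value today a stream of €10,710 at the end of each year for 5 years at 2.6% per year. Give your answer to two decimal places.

€49,613.91

PV = PMT · [1 − (1+i)^(−n)] / i = 10710 · 4.632485 = 49,613.9129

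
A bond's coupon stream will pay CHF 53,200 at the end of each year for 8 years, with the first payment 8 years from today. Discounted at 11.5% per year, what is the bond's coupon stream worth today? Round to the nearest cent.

PV at t=7 (ordinary 8-year annuity): 53200 × a(8|0.115) = 53200 × 5.055637 = 268,959.8766
PV₀ = 268,959.8766 / (1+0.115)^7 = 268,959.8766 / 2.142516 = 125,534.5948

CHF 125,534.59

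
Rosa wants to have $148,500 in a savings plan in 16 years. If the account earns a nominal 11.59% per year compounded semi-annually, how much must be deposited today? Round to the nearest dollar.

$24,482

Periodic rate i = 0.1159/2 = 0.05795; n = 16 × 2 = 32 periods.
PV = 148,500 / (1 + 0.05795)^32 = 148,500 / 6.065751 = 24,481.7174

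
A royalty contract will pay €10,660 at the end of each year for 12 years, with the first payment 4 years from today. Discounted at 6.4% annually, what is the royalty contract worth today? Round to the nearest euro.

Value one period before first payment (t=3): 10660 × [1 − (1+0.064)^(−12)] / 0.064 = 10660 × 8.203008 = 87,444.0637
Discount back 3 years: 87,444.0637 × (1+0.064)^(−3) = 87,444.0637 × 0.830185 = 72,594.7891

€72,595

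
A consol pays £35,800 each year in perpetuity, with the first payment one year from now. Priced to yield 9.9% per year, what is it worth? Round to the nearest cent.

PV = C/r = 35800/0.099 = 361,616.1616

£361,616.16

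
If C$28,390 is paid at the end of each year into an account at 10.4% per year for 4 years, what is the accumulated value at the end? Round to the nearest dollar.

Accumulation factor s(4|0.104) = 4.668389; FV = 28390 × 4.668389 = 132,535.5598

C$132,536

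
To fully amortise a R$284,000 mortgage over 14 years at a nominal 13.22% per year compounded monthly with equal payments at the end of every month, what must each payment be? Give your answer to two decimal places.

Periodic rate i = 0.1322/12 = 0.0110167; n = 14 × 12 = 168 periods.
Annuity-PV factor = 76.365245; PMT = 284000 / 76.365245 = 3,718.9693

R$3,718.97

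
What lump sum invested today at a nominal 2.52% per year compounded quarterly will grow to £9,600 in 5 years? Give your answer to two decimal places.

£8,466.85

Periodic rate i = 0.0252/4 = 0.0063; n = 5 × 4 = 20 periods.
Discount factor = (1+0.0063)^(−20) = 0.881963; PV = 9,600 × 0.881963 = 8,466.8483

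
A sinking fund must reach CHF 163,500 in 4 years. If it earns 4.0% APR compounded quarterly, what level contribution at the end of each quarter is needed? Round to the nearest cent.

Periodic rate i = 0.04/4 = 0.01; n = 4 × 4 = 16 periods.
PMT = 163500 / ( [(1+0.01)^16 − 1] / 0.01 ) = 163500 / 17.257864 = 9,473.9416

CHF 9,473.94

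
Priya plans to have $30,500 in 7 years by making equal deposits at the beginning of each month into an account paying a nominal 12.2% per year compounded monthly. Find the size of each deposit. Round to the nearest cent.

$229.26

With 12 periods per year: i = 0.0101667, n = 84.
FV-annuity factor × (1+i) = 133.035679; PMT = 30500 / 133.035679 = 229.2618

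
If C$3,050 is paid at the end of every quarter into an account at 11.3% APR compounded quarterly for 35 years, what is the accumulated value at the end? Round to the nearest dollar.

C$5,226,636

Periodic rate i = 0.113/4 = 0.02825; n = 35 × 4 = 140 periods.
Accumulation factor s(140|0.02825) = 1713.651240; FV = 3050 × 1713.651240 = 5,226,636.2818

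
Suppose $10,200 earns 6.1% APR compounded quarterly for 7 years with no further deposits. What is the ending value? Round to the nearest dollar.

$15,583

i = 0.061/4 = 0.01525 per quarter; n = 7·4 = 28.
FV = PV·(1+i)^n = 10,200 × 1.527721 = 15,582.7506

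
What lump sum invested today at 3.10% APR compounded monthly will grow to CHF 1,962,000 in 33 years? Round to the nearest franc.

i = 0.031/12 = 0.00258333 per month; n = 33·12 = 396.
PV = FV·(1+i)^(−n) = 1,962,000 × 0.359989 = 706,299.0588

CHF 706,299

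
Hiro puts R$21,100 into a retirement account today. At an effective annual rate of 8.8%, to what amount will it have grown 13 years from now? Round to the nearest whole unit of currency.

R$63,162

FV = 21,100 × (1 + 0.088)^13 = 63,162.3231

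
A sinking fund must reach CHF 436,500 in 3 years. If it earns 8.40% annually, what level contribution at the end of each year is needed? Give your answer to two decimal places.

FV-annuity factor = 3.259056; PMT = 436500 / 3.259056 = 133,934.4890

CHF 133,934.49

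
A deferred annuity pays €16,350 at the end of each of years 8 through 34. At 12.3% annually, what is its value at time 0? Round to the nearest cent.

€56,439.36

PV at t=7 (ordinary 27-year annuity): 16350 × a(27|0.123) = 16350 × 7.775397 = 127,127.7476
PV₀ = 127,127.7476 / (1+0.123)^7 = 127,127.7476 / 2.252466 = 56,439.3572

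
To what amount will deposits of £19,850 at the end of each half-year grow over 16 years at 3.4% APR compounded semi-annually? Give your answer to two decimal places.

£834,897.02

i = 0.034/2 = 0.017 per half-year; n = 16·2 = 32.
FV = 19850 × [(1+0.017)^32 − 1] / 0.017 = 19850 × 42.060303 = 834,897.0152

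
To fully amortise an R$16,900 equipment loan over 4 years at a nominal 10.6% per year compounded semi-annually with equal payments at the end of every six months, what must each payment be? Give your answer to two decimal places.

Periodic rate i = 0.106/2 = 0.053; n = 4 × 2 = 8 periods.
PMT = 16900 / ( [1 − (1+0.053)^(−8)] / 0.053 ) = 16900 / 6.385551 = 2,646.6000

R$2,646.60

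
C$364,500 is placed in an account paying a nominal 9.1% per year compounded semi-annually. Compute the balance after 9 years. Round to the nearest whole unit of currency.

i = 0.091/2 = 0.0455 per half-year; n = 9·2 = 18.
FV = 364,500 × (1 + 0.0455)^18 = 811,951.7112

C$811,952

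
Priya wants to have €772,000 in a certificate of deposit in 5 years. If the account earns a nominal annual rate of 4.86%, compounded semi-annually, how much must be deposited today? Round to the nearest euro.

Periodic rate i = 0.0486/2 = 0.0243; n = 5 × 2 = 10 periods.
PV = FV·(1+i)^(−n) = 772,000 × 0.786554 = 607,219.3089

€607,219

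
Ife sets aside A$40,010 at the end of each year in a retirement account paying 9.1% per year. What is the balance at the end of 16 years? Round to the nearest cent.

A$1,331,756.30

FV = PMT · [(1+i)^n − 1] / i = 40010 · 33.285586 = 1,331,756.2975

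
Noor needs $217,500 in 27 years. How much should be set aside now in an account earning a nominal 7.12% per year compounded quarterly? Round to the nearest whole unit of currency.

$32,353

With 4 periods per year: i = 0.0178, n = 108.
Discount factor = (1+0.0178)^(−108) = 0.148750; PV = 217,500 × 0.148750 = 32,353.0356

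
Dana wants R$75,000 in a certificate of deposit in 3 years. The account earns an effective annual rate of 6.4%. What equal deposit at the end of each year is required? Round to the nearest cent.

FV-annuity factor = 3.196096; PMT = 75000 / 3.196096 = 23,466.1287

R$23,466.13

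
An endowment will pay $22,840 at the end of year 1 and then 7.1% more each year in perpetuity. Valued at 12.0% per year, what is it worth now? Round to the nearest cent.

PV = PMT / (i − g) = 22840 / (0.12 − 0.071) = 22840 / 0.049000 = 466,122.4490

$466,122.45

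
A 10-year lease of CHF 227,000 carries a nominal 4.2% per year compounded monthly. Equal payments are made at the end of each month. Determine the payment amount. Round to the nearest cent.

i = 0.042/12 = 0.0035 per month; n = 10·12 = 120.
PMT = 227000 / ( [1 − (1+0.0035)^(−120)] / 0.0035 ) = 227000 / 97.848914 = 2,319.9031

CHF 2,319.90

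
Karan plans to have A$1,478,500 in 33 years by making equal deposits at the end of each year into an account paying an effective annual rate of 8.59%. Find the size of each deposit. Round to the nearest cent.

A$8,961.08

PMT = 1.4785e+06 / ( [(1+0.0859)^33 − 1] / 0.0859 ) = 1.4785e+06 / 164.991347 = 8,961.0760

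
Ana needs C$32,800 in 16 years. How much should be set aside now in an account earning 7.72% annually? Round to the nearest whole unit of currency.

Discount factor = (1+0.0772)^(−16) = 0.304270; PV = 32,800 × 0.304270 = 9,980.0411

C$9,980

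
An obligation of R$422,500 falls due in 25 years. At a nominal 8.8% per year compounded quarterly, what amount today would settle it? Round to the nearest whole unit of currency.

R$47,944

Periodic rate i = 0.088/4 = 0.022; n = 25 × 4 = 100 periods.
Discount factor = (1+0.022)^(−100) = 0.113478; PV = 422,500 × 0.113478 = 47,944.3167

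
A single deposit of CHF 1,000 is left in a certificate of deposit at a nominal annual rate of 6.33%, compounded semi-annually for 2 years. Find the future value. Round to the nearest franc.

CHF 1,133

i = 0.0633/2 = 0.03165 per half-year; n = 2·2 = 4.
FV = PV·(1+i)^n = 1,000 × 1.132738 = 1,132.7382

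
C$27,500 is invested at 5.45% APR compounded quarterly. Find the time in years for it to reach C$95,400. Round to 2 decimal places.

Periodic rate i = 0.0545/4 = 0.013625.
n = ln(95400/27500) / ln(1+0.013625) = ln(3.46909) / 0.013533 = 91.9154 quarters
= 91.9154/4 years

22.98 years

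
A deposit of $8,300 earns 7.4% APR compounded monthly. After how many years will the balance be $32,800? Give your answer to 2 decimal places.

18.63 years

Periodic rate i = 0.074/12 = 0.00616667.
(1+i)^n = 32800/8300 = 3.95181, so n = ln 3.95181 / ln 1.00617 = 223.5252 months
= 223.5252/12 years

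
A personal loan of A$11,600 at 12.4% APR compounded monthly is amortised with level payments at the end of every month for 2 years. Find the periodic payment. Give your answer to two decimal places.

A$548.22

Periodic rate i = 0.124/12 = 0.0103333; n = 2 × 12 = 24 periods.
PMT = 11600 / ( [1 − (1+0.0103333)^(−24)] / 0.0103333 ) = 11600 / 21.159325 = 548.2216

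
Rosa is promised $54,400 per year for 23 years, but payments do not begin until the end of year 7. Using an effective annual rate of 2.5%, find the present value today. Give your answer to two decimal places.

$813,031.10

Value one period before first payment (t=6): 54400 × [1 − (1+0.025)^(−23)] / 0.025 = 54400 × 17.332110 = 942,866.8100
PV₀ = 942,866.8100 / (1+0.025)^6 = 942,866.8100 / 1.159693 = 813,031.0953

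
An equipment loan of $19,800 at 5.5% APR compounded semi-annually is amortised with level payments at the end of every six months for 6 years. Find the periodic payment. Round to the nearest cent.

$1,959.58

Periodic rate i = 0.055/2 = 0.0275; n = 6 × 2 = 12 periods.
PMT = 19800 / ( [1 − (1+0.0275)^(−12)] / 0.0275 ) = 19800 / 10.104204 = 1,959.5805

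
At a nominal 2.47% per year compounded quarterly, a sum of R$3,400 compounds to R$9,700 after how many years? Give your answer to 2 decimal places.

42.57 years

Periodic rate i = 0.0247/4 = 0.006175.
(1+i)^n = 9700/3400 = 2.85294, so n = ln 2.85294 / ln 1.00618 = 170.2970 quarters
= 170.2970/4 years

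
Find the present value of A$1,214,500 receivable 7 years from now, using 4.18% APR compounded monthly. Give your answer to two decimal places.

i = 0.0418/12 = 0.00348333 per month; n = 7·12 = 84.
Discount factor = (1+0.00348333)^(−84) = 0.746700; PV = 1,214,500 × 0.746700 = 906,867.3425

A$906,867.34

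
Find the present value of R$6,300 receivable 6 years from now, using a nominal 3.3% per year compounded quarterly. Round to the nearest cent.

R$5,172.53

Periodic rate i = 0.033/4 = 0.00825; n = 6 × 4 = 24 periods.
Discount factor = (1+0.00825)^(−24) = 0.821036; PV = 6,300 × 0.821036 = 5,172.5299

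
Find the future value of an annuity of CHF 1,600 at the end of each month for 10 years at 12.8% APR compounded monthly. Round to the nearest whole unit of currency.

CHF 385,851

i = 0.128/12 = 0.0106667 per month; n = 10·12 = 120.
FV = PMT · [(1+i)^n − 1] / i = 1600 · 241.157093 = 385,851.3484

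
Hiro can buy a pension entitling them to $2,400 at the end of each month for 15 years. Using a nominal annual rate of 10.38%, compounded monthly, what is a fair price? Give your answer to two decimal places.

With 12 periods per year: i = 0.00865, n = 180.
PV = PMT · [1 − (1+i)^(−n)] / i = 2400 · 91.077070 = 218,584.9687

$218,584.97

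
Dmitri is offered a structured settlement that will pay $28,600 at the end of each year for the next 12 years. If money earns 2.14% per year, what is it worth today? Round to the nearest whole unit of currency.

Annuity factor a(12|0.0214) = 10.484983; PV = 28600 × 10.484983 = 299,870.5259

$299,871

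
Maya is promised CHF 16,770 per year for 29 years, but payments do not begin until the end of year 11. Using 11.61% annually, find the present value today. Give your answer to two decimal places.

CHF 46,166.19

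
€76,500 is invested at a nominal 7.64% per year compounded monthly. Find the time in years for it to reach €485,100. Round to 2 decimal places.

Periodic rate i = 0.0764/12 = 0.00636667.
n = ln(485100/76500) / ln(1+0.00636667) = ln(6.34118) / 0.006346 = 291.0374 months
= 291.0374/12 years

24.25 years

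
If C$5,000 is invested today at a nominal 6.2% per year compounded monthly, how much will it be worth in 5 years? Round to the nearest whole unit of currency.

C$6,812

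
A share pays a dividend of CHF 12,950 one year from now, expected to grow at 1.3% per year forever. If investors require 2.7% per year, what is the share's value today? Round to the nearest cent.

PV = PMT / (i − g) = 12950 / (0.027 − 0.013) = 12950 / 0.014000 = 925,000.0000

CHF 925,000.00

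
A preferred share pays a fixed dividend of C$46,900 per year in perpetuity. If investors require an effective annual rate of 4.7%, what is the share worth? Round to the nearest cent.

C$997,872.34

PV = PMT / i = 46900 / 0.047 = 997,872.3404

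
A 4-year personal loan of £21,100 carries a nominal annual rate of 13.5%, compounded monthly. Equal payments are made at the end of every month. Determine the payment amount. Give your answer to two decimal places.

£571.31

Periodic rate i = 0.135/12 = 0.01125; n = 4 × 12 = 48 periods.
PMT = 21100 / ( [1 − (1+0.01125)^(−48)] / 0.01125 ) = 21100 / 36.932637 = 571.3104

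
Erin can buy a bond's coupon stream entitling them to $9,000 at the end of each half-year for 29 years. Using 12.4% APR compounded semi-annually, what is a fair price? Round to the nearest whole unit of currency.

Periodic rate i = 0.124/2 = 0.062; n = 29 × 2 = 58 periods.
Annuity factor a(58|0.062) = 15.636555; PV = 9000 × 15.636555 = 140,728.9934

$140,729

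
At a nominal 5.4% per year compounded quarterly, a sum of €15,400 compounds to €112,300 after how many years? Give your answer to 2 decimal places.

Periodic rate i = 0.054/4 = 0.0135.
n = ln(112300/15400) / ln(1+0.0135) = ln(7.29221) / 0.013410 = 148.1620 quarters
= 148.1620/4 years

37.04 years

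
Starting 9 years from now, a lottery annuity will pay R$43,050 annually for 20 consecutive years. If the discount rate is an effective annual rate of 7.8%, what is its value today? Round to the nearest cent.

R$235,258.04

PV at t=8 (ordinary 20-year annuity): 43050 × a(20|0.078) = 43050 × 9.966012 = 429,036.8143
Discount back 8 years: 429,036.8143 × (1+0.078)^(−8) = 429,036.8143 × 0.548340 = 235,258.0389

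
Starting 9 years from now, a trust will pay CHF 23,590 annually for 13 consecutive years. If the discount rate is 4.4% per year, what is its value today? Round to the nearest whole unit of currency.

CHF 162,849

PV at t=8 (ordinary 13-year annuity): 23590 × a(13|0.044) = 23590 × 9.742306 = 229,820.9987
Discount back 8 years: 229,820.9987 × (1+0.044)^(−8) = 229,820.9987 × 0.708592 = 162,849.2333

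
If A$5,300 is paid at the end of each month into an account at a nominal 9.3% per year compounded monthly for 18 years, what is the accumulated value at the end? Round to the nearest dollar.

A$2,940,064

i = 0.093/12 = 0.00775 per month; n = 18·12 = 216.
FV = PMT · [(1+i)^n − 1] / i = 5300 · 554.729129 = 2,940,064.3817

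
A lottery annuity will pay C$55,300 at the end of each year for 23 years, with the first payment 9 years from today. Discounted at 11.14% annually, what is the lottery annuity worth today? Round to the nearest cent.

Value one period before first payment (t=8): 55300 × [1 − (1+0.1114)^(−23)] / 0.1114 = 55300 × 8.185808 = 452,675.1632
PV₀ = 452,675.1632 / (1+0.1114)^8 = 452,675.1632 / 2.327894 = 194,456.9758

C$194,456.98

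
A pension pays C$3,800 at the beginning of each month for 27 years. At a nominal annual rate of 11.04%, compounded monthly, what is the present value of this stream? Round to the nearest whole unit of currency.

i = 0.1104/12 = 0.0092 per month; n = 27·12 = 324.
PV = PMT · [1 − (1+i)^(−n)] / i × (1+i) = 3800 · 104.051963 = 395,397.4609
Payments are at the start of each period, so multiply by (1+i).

C$395,397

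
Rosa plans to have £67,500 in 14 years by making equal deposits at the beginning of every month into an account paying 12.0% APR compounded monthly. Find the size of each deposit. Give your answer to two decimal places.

£154.67

Periodic rate i = 0.12/12 = 0.01; n = 14 × 12 = 168 periods.
PMT = 67500 / ( [(1+0.01)^168 − 1] / 0.01 × (1+i) ) = 67500 / 436.417952 = 154.6682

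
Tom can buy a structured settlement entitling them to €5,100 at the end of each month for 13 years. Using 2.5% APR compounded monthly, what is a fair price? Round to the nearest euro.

i = 0.025/12 = 0.00208333 per month; n = 13·12 = 156.
Annuity factor a(156|0.00208333) = 133.069603; PV = 5100 × 133.069603 = 678,654.9730

€678,655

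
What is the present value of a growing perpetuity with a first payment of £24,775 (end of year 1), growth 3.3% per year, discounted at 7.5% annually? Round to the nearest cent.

PV = PMT / (i − g) = 24775 / (0.075 − 0.033) = 24775 / 0.042000 = 589,880.9524

£589,880.95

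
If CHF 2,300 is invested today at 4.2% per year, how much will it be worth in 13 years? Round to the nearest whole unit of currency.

FV = 2,300 × (1 + 0.042)^13 = 3,926.5233

CHF 3,927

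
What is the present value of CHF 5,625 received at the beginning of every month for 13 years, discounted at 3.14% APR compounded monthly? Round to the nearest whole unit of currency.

CHF 721,596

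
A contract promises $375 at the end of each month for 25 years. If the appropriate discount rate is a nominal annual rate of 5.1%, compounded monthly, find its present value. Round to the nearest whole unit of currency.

$63,513

i = 0.051/12 = 0.00425 per month; n = 25·12 = 300.
Annuity factor a(300|0.00425) = 169.367780; PV = 375 × 169.367780 = 63,512.9176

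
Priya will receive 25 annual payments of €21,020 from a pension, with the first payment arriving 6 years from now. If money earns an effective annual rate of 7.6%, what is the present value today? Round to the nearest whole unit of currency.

Value one period before first payment (t=5): 21020 × [1 − (1+0.076)^(−25)] / 0.076 = 21020 × 11.049851 = 232,267.8673
Discount back 5 years: 232,267.8673 × (1+0.076)^(−5) = 232,267.8673 × 0.693328 = 161,037.7802

€161,038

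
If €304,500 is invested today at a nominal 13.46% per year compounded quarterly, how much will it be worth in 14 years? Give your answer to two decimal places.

€1,943,138.69

i = 0.1346/4 = 0.03365 per quarter; n = 14·4 = 56.
304,500 × (1+0.03365)^56 = 304,500 × 6.381408 = 1,943,138.6908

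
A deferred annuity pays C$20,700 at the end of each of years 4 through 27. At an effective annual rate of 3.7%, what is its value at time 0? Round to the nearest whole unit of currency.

Value one period before first payment (t=3): 20700 × [1 − (1+0.037)^(−24)] / 0.037 = 20700 × 15.726255 = 325,533.4738
Discount back 3 years: 325,533.4738 × (1+0.037)^(−3) = 325,533.4738 × 0.896734 = 291,916.9975

C$291,917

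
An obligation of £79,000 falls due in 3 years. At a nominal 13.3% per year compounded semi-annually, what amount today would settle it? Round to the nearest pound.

£53,686

With 2 periods per year: i = 0.0665, n = 6.
Discount factor = (1+0.0665)^(−6) = 0.679571; PV = 79,000 × 0.679571 = 53,686.1095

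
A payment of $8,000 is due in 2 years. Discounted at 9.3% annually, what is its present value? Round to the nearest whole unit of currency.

$6,697

PV = FV·(1+i)^(−n) = 8,000 × 0.837066 = 6,696.5276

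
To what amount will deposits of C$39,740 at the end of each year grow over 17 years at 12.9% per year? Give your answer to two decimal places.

FV = 39740 × [(1+0.129)^17 − 1] / 0.129 = 39740 × 53.230854 = 2,115,394.1300

C$2,115,394.13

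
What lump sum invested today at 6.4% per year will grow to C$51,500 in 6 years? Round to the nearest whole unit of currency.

C$35,494

PV = FV·(1+i)^(−n) = 51,500 × 0.689208 = 35,494.2057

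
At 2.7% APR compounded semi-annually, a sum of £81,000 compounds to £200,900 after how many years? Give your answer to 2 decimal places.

33.87 years

Periodic rate i = 0.027/2 = 0.0135.
(1+i)^n = 200900/81000 = 2.48025, so n = ln 2.48025 / ln 1.0135 = 67.7390 half-years
= 67.7390/2 years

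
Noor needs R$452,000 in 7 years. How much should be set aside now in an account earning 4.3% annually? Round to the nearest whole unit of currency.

Discount factor = (1+0.043)^(−7) = 0.744749; PV = 452,000 × 0.744749 = 336,626.4800

R$336,626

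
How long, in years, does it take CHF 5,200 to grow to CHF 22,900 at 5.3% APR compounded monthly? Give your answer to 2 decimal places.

Periodic rate i = 0.053/12 = 0.00441667.
(1+i)^n = 22900/5200 = 4.40385, so n = ln 4.40385 / ln 1.00442 = 336.3962 months
= 336.3962/12 years

28.03 years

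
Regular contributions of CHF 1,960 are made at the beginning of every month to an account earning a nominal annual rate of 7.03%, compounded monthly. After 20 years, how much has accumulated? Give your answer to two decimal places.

CHF 1,030,746.75

With 12 periods per year: i = 0.00585833, n = 240.
Accumulation factor s(240|0.00585833) × (1+i) = 525.891200; FV = 1960 × 525.891200 = 1,030,746.7524
(Beginning-of-period payments → annuity-due factor ×(1+i).)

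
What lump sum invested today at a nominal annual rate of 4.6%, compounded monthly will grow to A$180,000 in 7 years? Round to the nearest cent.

A$130,526.00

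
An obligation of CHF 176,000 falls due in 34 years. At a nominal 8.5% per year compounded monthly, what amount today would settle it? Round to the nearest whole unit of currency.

CHF 9,882

i = 0.085/12 = 0.00708333 per month; n = 34·12 = 408.
Discount factor = (1+0.00708333)^(−408) = 0.056145; PV = 176,000 × 0.056145 = 9,881.5693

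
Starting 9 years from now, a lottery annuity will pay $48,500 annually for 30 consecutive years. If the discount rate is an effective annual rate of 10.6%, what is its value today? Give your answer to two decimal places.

PV at t=8 (ordinary 30-year annuity): 48500 × a(30|0.106) = 48500 × 8.974722 = 435,273.9981
PV₀ = 435,273.9981 / (1+0.106)^8 = 435,273.9981 / 2.238933 = 194,411.3915

$194,411.39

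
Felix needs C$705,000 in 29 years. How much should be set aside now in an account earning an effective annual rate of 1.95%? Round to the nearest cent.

Discount factor = (1+0.0195)^(−29) = 0.571176; PV = 705,000 × 0.571176 = 402,679.4286

C$402,679.43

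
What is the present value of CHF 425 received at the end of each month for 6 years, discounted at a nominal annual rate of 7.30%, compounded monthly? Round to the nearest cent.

i = 0.073/12 = 0.00608333 per month; n = 6·12 = 72.
PV = PMT · [1 − (1+i)^(−n)] / i = 425 · 58.161762 = 24,718.7488

CHF 24,718.75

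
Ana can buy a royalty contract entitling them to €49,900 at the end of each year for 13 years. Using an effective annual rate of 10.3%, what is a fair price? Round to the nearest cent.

PV = PMT · [1 − (1+i)^(−n)] / i = 49900 · 6.994292 = 349,015.1930

€349,015.19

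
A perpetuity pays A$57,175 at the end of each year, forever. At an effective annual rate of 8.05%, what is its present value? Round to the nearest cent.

PV = PMT / i = 57175 / 0.0805 = 710,248.4472

A$710,248.45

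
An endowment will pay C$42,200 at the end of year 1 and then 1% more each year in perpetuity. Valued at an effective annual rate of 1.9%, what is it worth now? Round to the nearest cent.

C$4,688,888.89

PV = PMT / (i − g) = 42200 / (0.019 − 0.01) = 42200 / 0.009000 = 4,688,888.8889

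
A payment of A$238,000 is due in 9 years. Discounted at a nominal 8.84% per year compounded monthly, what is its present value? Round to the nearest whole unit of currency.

A$107,726

With 12 periods per year: i = 0.00736667, n = 108.
PV = FV·(1+i)^(−n) = 238,000 × 0.452628 = 107,725.5534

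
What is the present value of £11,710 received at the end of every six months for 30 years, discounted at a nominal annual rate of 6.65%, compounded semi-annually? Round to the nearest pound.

Periodic rate i = 0.0665/2 = 0.03325; n = 30 × 2 = 60 periods.
PV = 11710 × [1 − (1+0.03325)^(−60)] / 0.03325 = 11710 × 25.849635 = 302,699.2301

£302,699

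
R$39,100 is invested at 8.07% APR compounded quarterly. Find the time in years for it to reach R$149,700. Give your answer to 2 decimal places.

16.80 years

Periodic rate i = 0.0807/4 = 0.020175.
(1+i)^n = 149700/39100 = 3.82864, so n = ln 3.82864 / ln 1.02018 = 67.2123 quarters
= 67.2123/4 years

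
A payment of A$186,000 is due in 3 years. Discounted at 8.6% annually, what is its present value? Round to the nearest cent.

A$145,219.01

Discount factor = (1+0.086)^(−3) = 0.780747; PV = 186,000 × 0.780747 = 145,219.0089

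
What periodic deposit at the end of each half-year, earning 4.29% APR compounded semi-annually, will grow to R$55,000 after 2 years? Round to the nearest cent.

R$13,315.42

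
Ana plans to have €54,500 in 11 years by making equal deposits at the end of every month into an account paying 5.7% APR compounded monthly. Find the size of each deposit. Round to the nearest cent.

€297.83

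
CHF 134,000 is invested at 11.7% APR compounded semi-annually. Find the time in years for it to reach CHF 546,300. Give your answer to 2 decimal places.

Periodic rate i = 0.117/2 = 0.0585.
n = ln(546300/134000) / ln(1+0.0585) = ln(4.07687) / 0.056853 = 24.7187 half-years
= 24.7187/2 years

12.36 years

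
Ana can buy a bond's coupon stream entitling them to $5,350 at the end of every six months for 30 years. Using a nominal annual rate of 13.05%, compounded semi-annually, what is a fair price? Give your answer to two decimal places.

$80,144.43

i = 0.1305/2 = 0.06525 per half-year; n = 30·2 = 60.
PV = PMT · [1 − (1+i)^(−n)] / i = 5350 · 14.980267 = 80,144.4277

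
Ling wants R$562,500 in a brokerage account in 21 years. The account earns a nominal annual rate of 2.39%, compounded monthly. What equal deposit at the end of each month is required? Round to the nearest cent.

R$1,720.82

i = 0.0239/12 = 0.00199167 per month; n = 21·12 = 252.
FV-annuity factor = 326.878246; PMT = 562500 / 326.878246 = 1,720.8242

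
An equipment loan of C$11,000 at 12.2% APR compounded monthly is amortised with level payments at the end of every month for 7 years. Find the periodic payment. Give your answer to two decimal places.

With 12 periods per year: i = 0.0101667, n = 84.
PMT = 11000 / ( [1 − (1+0.0101667)^(−84)] / 0.0101667 ) = 11000 / 56.306725 = 195.3585

C$195.36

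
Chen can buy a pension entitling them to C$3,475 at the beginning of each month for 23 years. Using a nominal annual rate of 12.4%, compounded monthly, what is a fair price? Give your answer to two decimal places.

i = 0.124/12 = 0.0103333 per month; n = 23·12 = 276.
PV = 3475 × [1 − (1+0.0103333)^(−276)] / 0.0103333 × (1+i) = 3475 × 92.046601 = 319,861.9388
(Beginning-of-period payments → annuity-due factor ×(1+i).)

C$319,861.94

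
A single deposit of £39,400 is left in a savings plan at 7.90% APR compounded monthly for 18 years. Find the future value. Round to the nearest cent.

£162,569.48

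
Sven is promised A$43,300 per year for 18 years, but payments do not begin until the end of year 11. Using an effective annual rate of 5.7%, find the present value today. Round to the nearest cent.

PV at t=10 (ordinary 18-year annuity): 43300 × a(18|0.057) = 43300 × 11.075780 = 479,581.2653
PV₀ = 479,581.2653 / (1+0.057)^10 = 479,581.2653 / 1.740804 = 275,494.1214

A$275,494.12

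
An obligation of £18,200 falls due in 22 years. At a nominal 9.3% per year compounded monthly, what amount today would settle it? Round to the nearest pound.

£2,371

i = 0.093/12 = 0.00775 per month; n = 22·12 = 264.
Discount factor = (1+0.00775)^(−264) = 0.130274; PV = 18,200 × 0.130274 = 2,370.9936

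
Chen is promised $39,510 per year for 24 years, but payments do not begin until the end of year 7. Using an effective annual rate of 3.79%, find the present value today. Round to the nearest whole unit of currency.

$492,431

Value one period before first payment (t=6): 39510 × [1 − (1+0.0379)^(−24)] / 0.0379 = 39510 × 15.580131 = 615,570.9926
Discount back 6 years: 615,570.9926 × (1+0.0379)^(−6) = 615,570.9926 × 0.799958 = 492,430.6480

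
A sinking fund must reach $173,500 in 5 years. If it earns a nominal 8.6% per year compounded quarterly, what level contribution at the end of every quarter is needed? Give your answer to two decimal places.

$7,034.65

Periodic rate i = 0.086/4 = 0.0215; n = 5 × 4 = 20 periods.
FV-annuity factor = 24.663615; PMT = 173500 / 24.663615 = 7,034.6540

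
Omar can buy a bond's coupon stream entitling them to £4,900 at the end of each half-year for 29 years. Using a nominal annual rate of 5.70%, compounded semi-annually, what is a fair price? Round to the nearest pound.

£138,240

With 2 periods per year: i = 0.0285, n = 58.
PV = PMT · [1 − (1+i)^(−n)] / i = 4900 · 28.212193 = 138,239.7439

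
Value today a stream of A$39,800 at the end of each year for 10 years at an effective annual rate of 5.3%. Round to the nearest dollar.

A$302,896

PV = 39800 × [1 − (1+0.053)^(−10)] / 0.053 = 39800 × 7.610464 = 302,896.4820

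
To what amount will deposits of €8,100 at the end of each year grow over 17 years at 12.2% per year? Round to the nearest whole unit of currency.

€403,505

FV = PMT · [(1+i)^n − 1] / i = 8100 · 49.815399 = 403,504.7297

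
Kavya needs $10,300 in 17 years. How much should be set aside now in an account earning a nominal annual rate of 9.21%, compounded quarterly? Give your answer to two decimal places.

i = 0.0921/4 = 0.023025 per quarter; n = 17·4 = 68.
PV = FV·(1+i)^(−n) = 10,300 × 0.212684 = 2,190.6472

$2,190.65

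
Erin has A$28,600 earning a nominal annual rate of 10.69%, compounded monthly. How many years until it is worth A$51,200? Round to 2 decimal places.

5.47 years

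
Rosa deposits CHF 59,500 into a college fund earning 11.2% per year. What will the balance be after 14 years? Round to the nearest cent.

FV = PV·(1+i)^n = 59,500 × 4.420455 = 263,017.1013

CHF 263,017.10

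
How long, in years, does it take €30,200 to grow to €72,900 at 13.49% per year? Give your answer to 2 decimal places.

n = ln(72900/30200) / ln(1+0.1349) = ln(2.41391) / 0.126545 = 6.9639 years

6.96 years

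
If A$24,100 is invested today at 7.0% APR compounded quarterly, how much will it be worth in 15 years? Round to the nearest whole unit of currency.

A$68,247

Periodic rate i = 0.07/4 = 0.0175; n = 15 × 4 = 60 periods.
24,100 × (1+0.0175)^60 = 24,100 × 2.831816 = 68,246.7723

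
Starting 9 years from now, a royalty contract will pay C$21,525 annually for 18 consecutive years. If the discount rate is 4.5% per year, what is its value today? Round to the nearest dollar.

C$184,054

Value one period before first payment (t=8): 21525 × [1 − (1+0.045)^(−18)] / 0.045 = 21525 × 12.159992 = 261,743.8236
PV₀ = 261,743.8236 / (1+0.045)^8 = 261,743.8236 / 1.422101 = 184,054.3638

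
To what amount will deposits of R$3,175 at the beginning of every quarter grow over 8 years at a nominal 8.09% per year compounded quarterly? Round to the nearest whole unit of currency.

R$143,805

i = 0.0809/4 = 0.020225 per quarter; n = 8·4 = 32.
FV = PMT · [(1+i)^n − 1] / i × (1+i) = 3175 · 45.292886 = 143,804.9126
(annuity-due: payments at period start, so ×(1+i).)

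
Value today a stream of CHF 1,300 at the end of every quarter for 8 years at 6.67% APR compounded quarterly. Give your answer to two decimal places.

CHF 32,036.05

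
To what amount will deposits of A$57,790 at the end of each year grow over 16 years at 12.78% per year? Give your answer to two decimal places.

A$2,645,480.04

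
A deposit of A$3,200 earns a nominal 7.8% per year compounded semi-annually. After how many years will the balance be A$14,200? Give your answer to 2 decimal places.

19.47 years

Periodic rate i = 0.078/2 = 0.039.
(1+i)^n = 14200/3200 = 4.43750, so n = ln 4.43750 / ln 1.039 = 38.9478 half-years
= 38.9478/2 years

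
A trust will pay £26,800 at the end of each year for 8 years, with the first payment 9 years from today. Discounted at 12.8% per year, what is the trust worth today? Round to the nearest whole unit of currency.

£49,405

PV at t=8 (ordinary 8-year annuity): 26800 × a(8|0.128) = 26800 × 4.831807 = 129,492.4303
Discount back 8 years: 129,492.4303 × (1+0.128)^(−8) = 129,492.4303 × 0.381529 = 49,405.0774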